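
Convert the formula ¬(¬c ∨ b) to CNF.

c ∧ ¬b

¬(¬c ∨ b)
= ¬¬c ∧ ¬b
= c ∧ ¬b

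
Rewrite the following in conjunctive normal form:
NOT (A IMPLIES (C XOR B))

NOT (A IMPLIES (C XOR B))
= NOT (NOT A OR (C XOR B))
= NOT (NOT A OR ((C OR B) AND NOT (C AND B)))
= NOT NOT A AND NOT ((C OR B) AND NOT (C AND B))
= A AND NOT ((C OR B) AND NOT (C AND B))
= A AND (NOT (C OR B) OR NOT NOT (C AND B))
= A AND ((NOT C AND NOT B) OR NOT NOT (C AND B))
= A AND ((NOT C AND NOT B) OR (C AND B))
= A AND (NOT C OR C) AND (NOT C OR B) AND (NOT B OR C) AND (NOT B OR B)
= A AND (NOT C OR B) AND (NOT B OR C)

A AND (NOT C OR B) AND (NOT B OR C)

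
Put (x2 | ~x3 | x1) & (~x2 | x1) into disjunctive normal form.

(x2 | ~x3 | x1) & (~x2 | x1)
= (x2 & ~x2) | (x2 & x1) | (~x3 & ~x2) | (~x3 & x1) | (x1 & ~x2) | (x1 & x1)   [distribute & over |]
= (~x3 & ~x2) | x1   [simplify]

(~x3 & ~x2) | x1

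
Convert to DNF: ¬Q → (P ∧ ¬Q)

¬Q → (P ∧ ¬Q)
≡ ¬¬Q ∨ (P ∧ ¬Q)   [eliminate →]
≡ Q ∨ (P ∧ ¬Q)   [double negation]

Q ∨ (P ∧ ¬Q)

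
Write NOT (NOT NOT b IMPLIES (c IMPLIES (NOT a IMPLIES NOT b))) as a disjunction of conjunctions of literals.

NOT (NOT NOT b IMPLIES (c IMPLIES (NOT a IMPLIES NOT b)))
= NOT (NOT NOT NOT b OR (c IMPLIES (NOT a IMPLIES NOT b)))   [eliminate IMPLIES]
= NOT (NOT NOT NOT b OR NOT c OR (NOT a IMPLIES NOT b))   [eliminate IMPLIES]
= NOT (NOT NOT NOT b OR NOT c OR NOT NOT a OR NOT b)   [eliminate IMPLIES]
= NOT NOT NOT NOT b AND NOT NOT c AND NOT NOT NOT a AND NOT NOT b   [De Morgan]
= NOT NOT b AND NOT NOT c AND NOT NOT NOT a AND NOT NOT b   [double negation]
= b AND NOT NOT c AND NOT NOT NOT a AND NOT NOT b   [double negation]
= b AND c AND NOT NOT NOT a AND NOT NOT b   [double negation]
= b AND c AND NOT a AND NOT NOT b   [double negation]
= b AND c AND NOT a AND b   [double negation]
= b AND c AND NOT a   [simplify]

b AND c AND NOT a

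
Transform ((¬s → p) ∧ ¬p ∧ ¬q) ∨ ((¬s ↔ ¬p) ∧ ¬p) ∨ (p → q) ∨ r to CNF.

¬p ∨ q ∨ r

((¬s → p) ∧ ¬p ∧ ¬q) ∨ ((¬s ↔ ¬p) ∧ ¬p) ∨ (p → q) ∨ r
= ((¬¬s ∨ p) ∧ ¬p ∧ ¬q) ∨ ((¬s ↔ ¬p) ∧ ¬p) ∨ (p → q) ∨ r   (eliminate →)
= ((¬¬s ∨ p) ∧ ¬p ∧ ¬q) ∨ ((¬s → ¬p) ∧ (¬p → ¬s) ∧ ¬p) ∨ (p → q) ∨ r   (eliminate ↔)
= ((¬¬s ∨ p) ∧ ¬p ∧ ¬q) ∨ ((¬¬s ∨ ¬p) ∧ (¬p → ¬s) ∧ ¬p) ∨ (p → q) ∨ r   (eliminate →)
= ((¬¬s ∨ p) ∧ ¬p ∧ ¬q) ∨ ((¬¬s ∨ ¬p) ∧ (¬¬p ∨ ¬s) ∧ ¬p) ∨ (p → q) ∨ r   (eliminate →)
= ((¬¬s ∨ p) ∧ ¬p ∧ ¬q) ∨ ((¬¬s ∨ ¬p) ∧ (¬¬p ∨ ¬s) ∧ ¬p) ∨ ¬p ∨ q ∨ r   (eliminate →)
= ((s ∨ p) ∧ ¬p ∧ ¬q) ∨ ((¬¬s ∨ ¬p) ∧ (¬¬p ∨ ¬s) ∧ ¬p) ∨ ¬p ∨ q ∨ r   (double negation)
= ((s ∨ p) ∧ ¬p ∧ ¬q) ∨ ((s ∨ ¬p) ∧ (¬¬p ∨ ¬s) ∧ ¬p) ∨ ¬p ∨ q ∨ r   (double negation)
= ((s ∨ p) ∧ ¬p ∧ ¬q) ∨ ((s ∨ ¬p) ∧ (p ∨ ¬s) ∧ ¬p) ∨ ¬p ∨ q ∨ r   (double negation)
= (s ∨ p ∨ s ∨ ¬p ∨ ¬p ∨ q ∨ r) ∧ (s ∨ p ∨ p ∨ ¬s ∨ ¬p ∨ q ∨ r) ∧ (s ∨ p ∨ ¬p ∨ ¬p ∨ q ∨ r) ∧ (¬p ∨ s ∨ ¬p ∨ ¬p ∨ q ∨ r) ∧ (¬p ∨ p ∨ ¬s ∨ ¬p ∨ q ∨ r) ∧ (¬p ∨ ¬p ∨ ¬p ∨ q ∨ r) ∧ (¬q ∨ s ∨ ¬p ∨ ¬p ∨ q ∨ r) ∧ (¬q ∨ p ∨ ¬s ∨ ¬p ∨ q ∨ r) ∧ (¬q ∨ ¬p ∨ ¬p ∨ q ∨ r)   (distribute ∨ over ∧)
= ¬p ∨ q ∨ r   (simplify)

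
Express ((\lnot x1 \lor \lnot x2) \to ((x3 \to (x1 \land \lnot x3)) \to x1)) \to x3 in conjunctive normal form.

\lnot x1 \lor x3

((\lnot x1 \lor \lnot x2) \to ((x3 \to (x1 \land \lnot x3)) \to x1)) \to x3
⇔ \lnot ((\lnot x1 \lor \lnot x2) \to ((x3 \to (x1 \land \lnot x3)) \to x1)) \lor x3
⇔ \lnot (\lnot (\lnot x1 \lor \lnot x2) \lor ((x3 \to (x1 \land \lnot x3)) \to x1)) \lor x3
⇔ \lnot (\lnot (\lnot x1 \lor \lnot x2) \lor \lnot (x3 \to (x1 \land \lnot x3)) \lor x1) \lor x3
⇔ \lnot (\lnot (\lnot x1 \lor \lnot x2) \lor \lnot (\lnot x3 \lor (x1 \land \lnot x3)) \lor x1) \lor x3
⇔ (\lnot \lnot (\lnot x1 \lor \lnot x2) \land \lnot \lnot (\lnot x3 \lor (x1 \land \lnot x3)) \land \lnot x1) \lor x3
⇔ ((\lnot x1 \lor \lnot x2) \land \lnot \lnot (\lnot x3 \lor (x1 \land \lnot x3)) \land \lnot x1) \lor x3
⇔ ((\lnot x1 \lor \lnot x2) \land (\lnot x3 \lor (x1 \land \lnot x3)) \land \lnot x1) \lor x3
⇔ (\lnot x1 \lor \lnot x2 \lor x3) \land (\lnot x3 \lor x1 \lor x3) \land (\lnot x3 \lor \lnot x3 \lor x3) \land (\lnot x1 \lor x3)
⇔ \lnot x1 \lor x3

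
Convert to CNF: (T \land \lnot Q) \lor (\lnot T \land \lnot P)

(T \land \lnot Q) \lor (\lnot T \land \lnot P)
⇔ (T \lor \lnot T) \land (T \lor \lnot P) \land (\lnot Q \lor \lnot T) \land (\lnot Q \lor \lnot P)   (distribute \lor over \land)
⇔ (T \lor \lnot P) \land (\lnot Q \lor \lnot T) \land (\lnot Q \lor \lnot P)   (simplify)

(T \lor \lnot P) \land (\lnot Q \lor \lnot T) \land (\lnot Q \lor \lnot P)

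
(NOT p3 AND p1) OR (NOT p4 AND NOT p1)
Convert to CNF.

(NOT p3 AND p1) OR (NOT p4 AND NOT p1)
⇔ (NOT p3 OR NOT p4) AND (NOT p3 OR NOT p1) AND (p1 OR NOT p4) AND (p1 OR NOT p1)   (distribute OR over AND)
⇔ (NOT p3 OR NOT p4) AND (NOT p3 OR NOT p1) AND (p1 OR NOT p4)   (simplify)

(NOT p3 OR NOT p4) AND (NOT p3 OR NOT p1) AND (p1 OR NOT p4)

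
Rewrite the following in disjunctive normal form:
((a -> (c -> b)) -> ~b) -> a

b | a

((a -> (c -> b)) -> ~b) -> a
≡ ~((a -> (c -> b)) -> ~b) | a   (eliminate ->)
≡ ~(~(a -> (c -> b)) | ~b) | a   (eliminate ->)
≡ ~(~(~a | (c -> b)) | ~b) | a   (eliminate ->)
≡ ~(~(~a | ~c | b) | ~b) | a   (eliminate ->)
≡ (~~(~a | ~c | b) & ~~b) | a   (De Morgan)
≡ ((~a | ~c | b) & ~~b) | a   (double negation)
≡ ((~a | ~c | b) & b) | a   (double negation)
≡ (~a & b) | (~c & b) | (b & b) | a   (distribute & over |)
≡ b | a   (simplify)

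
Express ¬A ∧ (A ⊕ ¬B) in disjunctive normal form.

¬A ∧ ¬B

¬A ∧ (A ⊕ ¬B)
⇔ ¬A ∧ ((A ∧ ¬¬B) ∨ (¬A ∧ ¬B))   (expand ⊕)
⇔ ¬A ∧ ((A ∧ B) ∨ (¬A ∧ ¬B))   (double negation)
⇔ (¬A ∧ A ∧ B) ∨ (¬A ∧ ¬A ∧ ¬B)   (distribute ∧ over ∨)
⇔ ¬A ∧ ¬B   (simplify)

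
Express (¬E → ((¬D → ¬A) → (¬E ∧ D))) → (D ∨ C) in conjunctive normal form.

(¬E ∨ D ∨ C) ∧ (D ∨ ¬A ∨ C)

(¬E → ((¬D → ¬A) → (¬E ∧ D))) → (D ∨ C)
⇔ ¬(¬E → ((¬D → ¬A) → (¬E ∧ D))) ∨ D ∨ C   (eliminate →)
⇔ ¬(¬¬E ∨ ((¬D → ¬A) → (¬E ∧ D))) ∨ D ∨ C   (eliminate →)
⇔ ¬(¬¬E ∨ ¬(¬D → ¬A) ∨ (¬E ∧ D)) ∨ D ∨ C   (eliminate →)
⇔ ¬(¬¬E ∨ ¬(¬¬D ∨ ¬A) ∨ (¬E ∧ D)) ∨ D ∨ C   (eliminate →)
⇔ (¬¬¬E ∧ ¬¬(¬¬D ∨ ¬A) ∧ ¬(¬E ∧ D)) ∨ D ∨ C   (De Morgan)
⇔ (¬E ∧ ¬¬(¬¬D ∨ ¬A) ∧ ¬(¬E ∧ D)) ∨ D ∨ C   (double negation)
⇔ (¬E ∧ (¬¬D ∨ ¬A) ∧ ¬(¬E ∧ D)) ∨ D ∨ C   (double negation)
⇔ (¬E ∧ (D ∨ ¬A) ∧ ¬(¬E ∧ D)) ∨ D ∨ C   (double negation)
⇔ (¬E ∧ (D ∨ ¬A) ∧ (¬¬E ∨ ¬D)) ∨ D ∨ C   (De Morgan)
⇔ (¬E ∧ (D ∨ ¬A) ∧ (E ∨ ¬D)) ∨ D ∨ C   (double negation)
⇔ (¬E ∨ D ∨ C) ∧ (D ∨ ¬A ∨ D ∨ C) ∧ (E ∨ ¬D ∨ D ∨ C)   (distribute ∨ over ∧)
⇔ (¬E ∨ D ∨ C) ∧ (D ∨ ¬A ∨ C)   (simplify)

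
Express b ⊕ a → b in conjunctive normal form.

¬a ∨ b

b ⊕ a → b
≡ ¬(b ⊕ a) ∨ b   (eliminate →)
≡ ¬((b ∨ a) ∧ ¬(b ∧ a)) ∨ b   (expand ⊕)
≡ ¬(b ∨ a) ∨ ¬¬(b ∧ a) ∨ b   (De Morgan)
≡ ¬b ∧ ¬a ∨ ¬¬(b ∧ a) ∨ b   (De Morgan)
≡ ¬b ∧ ¬a ∨ b ∧ a ∨ b   (double negation)
≡ (¬b ∨ b ∨ b) ∧ (¬b ∨ a ∨ b) ∧ (¬a ∨ b ∨ b) ∧ (¬a ∨ a ∨ b)   (distribute ∨ over ∧)
≡ ¬a ∨ b   (simplify)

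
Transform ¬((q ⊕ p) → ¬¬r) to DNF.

(q ∧ ¬p ∧ ¬r) ∨ (¬q ∧ p ∧ ¬r)

¬((q ⊕ p) → ¬¬r)
= ¬(¬(q ⊕ p) ∨ ¬¬r)   [eliminate →]
= ¬(¬((q ∧ ¬p) ∨ (¬q ∧ p)) ∨ ¬¬r)   [expand ⊕]
= ¬¬((q ∧ ¬p) ∨ (¬q ∧ p)) ∧ ¬¬¬r   [De Morgan]
= ((q ∧ ¬p) ∨ (¬q ∧ p)) ∧ ¬¬¬r   [double negation]
= ((q ∧ ¬p) ∨ (¬q ∧ p)) ∧ ¬r   [double negation]
= (q ∧ ¬p ∧ ¬r) ∨ (¬q ∧ p ∧ ¬r)   [distribute ∧ over ∨]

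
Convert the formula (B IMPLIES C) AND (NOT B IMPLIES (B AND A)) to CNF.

(B IMPLIES C) AND (NOT B IMPLIES (B AND A))
≡ (NOT B OR C) AND (NOT B IMPLIES (B AND A))   [eliminate IMPLIES]
≡ (NOT B OR C) AND (NOT NOT B OR (B AND A))   [eliminate IMPLIES]
≡ (NOT B OR C) AND (B OR (B AND A))   [double negation]
≡ (NOT B OR C) AND (B OR B) AND (B OR A)   [distribute OR over AND]
≡ (NOT B OR C) AND B   [simplify]

(NOT B OR C) AND B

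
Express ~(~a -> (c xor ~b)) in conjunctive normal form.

~(~a -> (c xor ~b))
≡ ~(~~a | (c xor ~b))   [eliminate ->]
≡ ~(~~a | ((c | ~b) & ~(c & ~b)))   [expand xor]
≡ ~~~a & ~((c | ~b) & ~(c & ~b))   [De Morgan]
≡ ~a & ~((c | ~b) & ~(c & ~b))   [double negation]
≡ ~a & (~(c | ~b) | ~~(c & ~b))   [De Morgan]
≡ ~a & ((~c & ~~b) | ~~(c & ~b))   [De Morgan]
≡ ~a & ((~c & b) | ~~(c & ~b))   [double negation]
≡ ~a & ((~c & b) | (c & ~b))   [double negation]
≡ ~a & (~c | c) & (~c | ~b) & (b | c) & (b | ~b)   [distribute | over &]
≡ ~a & (~c | ~b) & (b | c)   [simplify]

~a & (~c | ~b) & (b | c)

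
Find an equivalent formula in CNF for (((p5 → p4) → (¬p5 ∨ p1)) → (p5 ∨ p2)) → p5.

¬p2 ∨ p5

(((p5 → p4) → (¬p5 ∨ p1)) → (p5 ∨ p2)) → p5
⇔ ¬(((p5 → p4) → (¬p5 ∨ p1)) → (p5 ∨ p2)) ∨ p5   [eliminate →]
⇔ ¬(¬((p5 → p4) → (¬p5 ∨ p1)) ∨ p5 ∨ p2) ∨ p5   [eliminate →]
⇔ ¬(¬(¬(p5 → p4) ∨ ¬p5 ∨ p1) ∨ p5 ∨ p2) ∨ p5   [eliminate →]
⇔ ¬(¬(¬(¬p5 ∨ p4) ∨ ¬p5 ∨ p1) ∨ p5 ∨ p2) ∨ p5   [eliminate →]
⇔ (¬¬(¬(¬p5 ∨ p4) ∨ ¬p5 ∨ p1) ∧ ¬p5 ∧ ¬p2) ∨ p5   [De Morgan]
⇔ ((¬(¬p5 ∨ p4) ∨ ¬p5 ∨ p1) ∧ ¬p5 ∧ ¬p2) ∨ p5   [double negation]
⇔ (((¬¬p5 ∧ ¬p4) ∨ ¬p5 ∨ p1) ∧ ¬p5 ∧ ¬p2) ∨ p5   [De Morgan]
⇔ (((p5 ∧ ¬p4) ∨ ¬p5 ∨ p1) ∧ ¬p5 ∧ ¬p2) ∨ p5   [double negation]
⇔ (p5 ∨ ¬p5 ∨ p1 ∨ p5) ∧ (¬p4 ∨ ¬p5 ∨ p1 ∨ p5) ∧ (¬p5 ∨ p5) ∧ (¬p2 ∨ p5)   [distribute ∨ over ∧]
⇔ ¬p2 ∨ p5   [simplify]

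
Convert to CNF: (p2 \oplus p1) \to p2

(p2 \oplus p1) \to p2
⇔ \lnot (p2 \oplus p1) \lor p2   (eliminate \to)
⇔ \lnot ((p2 \lor p1) \land \lnot (p2 \land p1)) \lor p2   (expand \oplus)
⇔ \lnot (p2 \lor p1) \lor \lnot \lnot (p2 \land p1) \lor p2   (De Morgan)
⇔ (\lnot p2 \land \lnot p1) \lor \lnot \lnot (p2 \land p1) \lor p2   (De Morgan)
⇔ (\lnot p2 \land \lnot p1) \lor (p2 \land p1) \lor p2   (double negation)
⇔ (\lnot p2 \lor p2 \lor p2) \land (\lnot p2 \lor p1 \lor p2) \land (\lnot p1 \lor p2 \lor p2) \land (\lnot p1 \lor p1 \lor p2)   (distribute \lor over \land)
⇔ \lnot p1 \lor p2   (simplify)

\lnot p1 \lor p2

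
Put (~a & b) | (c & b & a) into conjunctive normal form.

(~a | c) & b

(~a & b) | (c & b & a)
⇔ (~a | c) & (~a | b) & (~a | a) & (b | c) & (b | b) & (b | a)   — distribute | over &
⇔ (~a | c) & b   — simplify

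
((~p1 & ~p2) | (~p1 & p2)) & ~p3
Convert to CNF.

~p1 & ~p3

((~p1 & ~p2) | (~p1 & p2)) & ~p3
≡ (~p1 | ~p1) & (~p1 | p2) & (~p2 | ~p1) & (~p2 | p2) & ~p3   [distribute | over &]
≡ ~p1 & ~p3   [simplify]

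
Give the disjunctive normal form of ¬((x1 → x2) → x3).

(¬x1 ∧ ¬x3) ∨ (x2 ∧ ¬x3)

¬((x1 → x2) → x3)
≡ ¬(¬(x1 → x2) ∨ x3)   (eliminate →)
≡ ¬(¬(¬x1 ∨ x2) ∨ x3)   (eliminate →)
≡ ¬¬(¬x1 ∨ x2) ∧ ¬x3   (De Morgan)
≡ (¬x1 ∨ x2) ∧ ¬x3   (double negation)
≡ (¬x1 ∧ ¬x3) ∨ (x2 ∧ ¬x3)   (distribute ∧ over ∨)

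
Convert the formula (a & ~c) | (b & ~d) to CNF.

(a & ~c) | (b & ~d)
= (a | b) & (a | ~d) & (~c | b) & (~c | ~d)   [distribute | over &]

(a | b) & (a | ~d) & (~c | b) & (~c | ~d)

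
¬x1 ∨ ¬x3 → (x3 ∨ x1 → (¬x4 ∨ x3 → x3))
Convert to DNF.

¬x1 ∨ ¬x3 → (x3 ∨ x1 → (¬x4 ∨ x3 → x3))
= ¬(¬x1 ∨ ¬x3) ∨ (x3 ∨ x1 → (¬x4 ∨ x3 → x3))   [eliminate →]
= ¬(¬x1 ∨ ¬x3) ∨ ¬(x3 ∨ x1) ∨ (¬x4 ∨ x3 → x3)   [eliminate →]
= ¬(¬x1 ∨ ¬x3) ∨ ¬(x3 ∨ x1) ∨ ¬(¬x4 ∨ x3) ∨ x3   [eliminate →]
= ¬¬x1 ∧ ¬¬x3 ∨ ¬(x3 ∨ x1) ∨ ¬(¬x4 ∨ x3) ∨ x3   [De Morgan]
= x1 ∧ ¬¬x3 ∨ ¬(x3 ∨ x1) ∨ ¬(¬x4 ∨ x3) ∨ x3   [double negation]
= x1 ∧ x3 ∨ ¬(x3 ∨ x1) ∨ ¬(¬x4 ∨ x3) ∨ x3   [double negation]
= x1 ∧ x3 ∨ ¬x3 ∧ ¬x1 ∨ ¬(¬x4 ∨ x3) ∨ x3   [De Morgan]
= x1 ∧ x3 ∨ ¬x3 ∧ ¬x1 ∨ ¬¬x4 ∧ ¬x3 ∨ x3   [De Morgan]
= x1 ∧ x3 ∨ ¬x3 ∧ ¬x1 ∨ x4 ∧ ¬x3 ∨ x3   [double negation]
= ¬x3 ∧ ¬x1 ∨ x4 ∧ ¬x3 ∨ x3   [simplify]

¬x3 ∧ ¬x1 ∨ x4 ∧ ¬x3 ∨ x3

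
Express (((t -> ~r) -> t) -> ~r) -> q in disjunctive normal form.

(t & r) | q

(((t -> ~r) -> t) -> ~r) -> q
⇔ ~(((t -> ~r) -> t) -> ~r) | q   — eliminate ->
⇔ ~(~((t -> ~r) -> t) | ~r) | q   — eliminate ->
⇔ ~(~(~(t -> ~r) | t) | ~r) | q   — eliminate ->
⇔ ~(~(~(~t | ~r) | t) | ~r) | q   — eliminate ->
⇔ (~~(~(~t | ~r) | t) & ~~r) | q   — De Morgan
⇔ ((~(~t | ~r) | t) & ~~r) | q   — double negation
⇔ (((~~t & ~~r) | t) & ~~r) | q   — De Morgan
⇔ (((t & ~~r) | t) & ~~r) | q   — double negation
⇔ (((t & r) | t) & ~~r) | q   — double negation
⇔ (((t & r) | t) & r) | q   — double negation
⇔ (t & r & r) | (t & r) | q   — distribute & over |
⇔ (t & r) | q   — simplify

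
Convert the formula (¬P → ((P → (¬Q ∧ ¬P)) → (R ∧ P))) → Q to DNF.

¬P ∨ Q

(¬P → ((P → (¬Q ∧ ¬P)) → (R ∧ P))) → Q
≡ ¬(¬P → ((P → (¬Q ∧ ¬P)) → (R ∧ P))) ∨ Q   [eliminate →]
≡ ¬(¬¬P ∨ ((P → (¬Q ∧ ¬P)) → (R ∧ P))) ∨ Q   [eliminate →]
≡ ¬(¬¬P ∨ ¬(P → (¬Q ∧ ¬P)) ∨ (R ∧ P)) ∨ Q   [eliminate →]
≡ ¬(¬¬P ∨ ¬(¬P ∨ (¬Q ∧ ¬P)) ∨ (R ∧ P)) ∨ Q   [eliminate →]
≡ (¬¬¬P ∧ ¬¬(¬P ∨ (¬Q ∧ ¬P)) ∧ ¬(R ∧ P)) ∨ Q   [De Morgan]
≡ (¬P ∧ ¬¬(¬P ∨ (¬Q ∧ ¬P)) ∧ ¬(R ∧ P)) ∨ Q   [double negation]
≡ (¬P ∧ (¬P ∨ (¬Q ∧ ¬P)) ∧ ¬(R ∧ P)) ∨ Q   [double negation]
≡ (¬P ∧ (¬P ∨ (¬Q ∧ ¬P)) ∧ (¬R ∨ ¬P)) ∨ Q   [De Morgan]
≡ (¬P ∧ ¬P ∧ ¬R) ∨ (¬P ∧ ¬P ∧ ¬P) ∨ (¬P ∧ ¬Q ∧ ¬P ∧ ¬R) ∨ (¬P ∧ ¬Q ∧ ¬P ∧ ¬P) ∨ Q   [distribute ∧ over ∨]
≡ ¬P ∨ Q   [simplify]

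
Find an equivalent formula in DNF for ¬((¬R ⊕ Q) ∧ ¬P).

¬((¬R ⊕ Q) ∧ ¬P)
= ¬(((¬R ∧ ¬Q) ∨ (¬¬R ∧ Q)) ∧ ¬P)   [expand ⊕]
= ¬((¬R ∧ ¬Q) ∨ (¬¬R ∧ Q)) ∨ ¬¬P   [De Morgan]
= (¬(¬R ∧ ¬Q) ∧ ¬(¬¬R ∧ Q)) ∨ ¬¬P   [De Morgan]
= ((¬¬R ∨ ¬¬Q) ∧ ¬(¬¬R ∧ Q)) ∨ ¬¬P   [De Morgan]
= ((R ∨ ¬¬Q) ∧ ¬(¬¬R ∧ Q)) ∨ ¬¬P   [double negation]
= ((R ∨ Q) ∧ ¬(¬¬R ∧ Q)) ∨ ¬¬P   [double negation]
= ((R ∨ Q) ∧ (¬¬¬R ∨ ¬Q)) ∨ ¬¬P   [De Morgan]
= ((R ∨ Q) ∧ (¬R ∨ ¬Q)) ∨ ¬¬P   [double negation]
= ((R ∨ Q) ∧ (¬R ∨ ¬Q)) ∨ P   [double negation]
= (R ∧ ¬R) ∨ (R ∧ ¬Q) ∨ (Q ∧ ¬R) ∨ (Q ∧ ¬Q) ∨ P   [distribute ∧ over ∨]
= (R ∧ ¬Q) ∨ (Q ∧ ¬R) ∨ P   [simplify]

(R ∧ ¬Q) ∨ (Q ∧ ¬R) ∨ P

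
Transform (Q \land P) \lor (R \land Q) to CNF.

(Q \land P) \lor (R \land Q)
⇔ (Q \lor R) \land (Q \lor Q) \land (P \lor R) \land (P \lor Q)
⇔ Q \land (P \lor R)

Q \land (P \lor R)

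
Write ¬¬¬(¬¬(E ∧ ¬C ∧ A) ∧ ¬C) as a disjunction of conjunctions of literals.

¬E ∨ C ∨ ¬A

¬¬¬(¬¬(E ∧ ¬C ∧ A) ∧ ¬C)
= ¬(¬¬(E ∧ ¬C ∧ A) ∧ ¬C)   (double negation)
= ¬¬¬(E ∧ ¬C ∧ A) ∨ ¬¬C   (De Morgan)
= ¬(E ∧ ¬C ∧ A) ∨ ¬¬C   (double negation)
= ¬E ∨ ¬¬C ∨ ¬A ∨ ¬¬C   (De Morgan)
= ¬E ∨ C ∨ ¬A ∨ ¬¬C   (double negation)
= ¬E ∨ C ∨ ¬A ∨ C   (double negation)
= ¬E ∨ C ∨ ¬A   (simplify)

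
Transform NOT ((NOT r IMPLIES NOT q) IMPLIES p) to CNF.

NOT ((NOT r IMPLIES NOT q) IMPLIES p)
= NOT (NOT (NOT r IMPLIES NOT q) OR p)   [eliminate IMPLIES]
= NOT (NOT (NOT NOT r OR NOT q) OR p)   [eliminate IMPLIES]
= NOT NOT (NOT NOT r OR NOT q) AND NOT p   [De Morgan]
= (NOT NOT r OR NOT q) AND NOT p   [double negation]
= (r OR NOT q) AND NOT p   [double negation]

(r OR NOT q) AND NOT p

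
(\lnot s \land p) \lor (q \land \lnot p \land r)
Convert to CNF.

(\lnot s \land p) \lor (q \land \lnot p \land r)
≡ (\lnot s \lor q) \land (\lnot s \lor \lnot p) \land (\lnot s \lor r) \land (p \lor q) \land (p \lor \lnot p) \land (p \lor r)   (distribute \lor over \land)
≡ (\lnot s \lor q) \land (\lnot s \lor \lnot p) \land (\lnot s \lor r) \land (p \lor q) \land (p \lor r)   (simplify)

(\lnot s \lor q) \land (\lnot s \lor \lnot p) \land (\lnot s \lor r) \land (p \lor q) \land (p \lor r)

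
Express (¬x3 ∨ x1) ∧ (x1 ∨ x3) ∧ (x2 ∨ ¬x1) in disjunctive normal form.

x1 ∧ x2

(¬x3 ∨ x1) ∧ (x1 ∨ x3) ∧ (x2 ∨ ¬x1)
≡ ¬x3 ∧ x1 ∧ x2 ∨ ¬x3 ∧ x1 ∧ ¬x1 ∨ ¬x3 ∧ x3 ∧ x2 ∨ ¬x3 ∧ x3 ∧ ¬x1 ∨ x1 ∧ x1 ∧ x2 ∨ x1 ∧ x1 ∧ ¬x1 ∨ x1 ∧ x3 ∧ x2 ∨ x1 ∧ x3 ∧ ¬x1   (distribute ∧ over ∨)
≡ x1 ∧ x2   (simplify)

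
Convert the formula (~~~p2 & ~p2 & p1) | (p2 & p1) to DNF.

(~p2 & p1) | (p2 & p1)

(~~~p2 & ~p2 & p1) | (p2 & p1)
⇔ (~p2 & ~p2 & p1) | (p2 & p1)   — double negation
⇔ (~p2 & p1) | (p2 & p1)   — simplify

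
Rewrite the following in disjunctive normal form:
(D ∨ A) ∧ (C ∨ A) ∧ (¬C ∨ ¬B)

D ∧ C ∧ ¬B ∨ A ∧ ¬C ∨ A ∧ ¬B

(D ∨ A) ∧ (C ∨ A) ∧ (¬C ∨ ¬B)
≡ D ∧ C ∧ ¬C ∨ D ∧ C ∧ ¬B ∨ D ∧ A ∧ ¬C ∨ D ∧ A ∧ ¬B ∨ A ∧ C ∧ ¬C ∨ A ∧ C ∧ ¬B ∨ A ∧ A ∧ ¬C ∨ A ∧ A ∧ ¬B   [distribute ∧ over ∨]
≡ D ∧ C ∧ ¬B ∨ A ∧ ¬C ∨ A ∧ ¬B   [simplify]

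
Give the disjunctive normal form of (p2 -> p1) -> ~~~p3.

(p2 -> p1) -> ~~~p3
≡ ~(p2 -> p1) | ~~~p3   [eliminate ->]
≡ ~(~p2 | p1) | ~~~p3   [eliminate ->]
≡ (~~p2 & ~p1) | ~~~p3   [De Morgan]
≡ (p2 & ~p1) | ~~~p3   [double negation]
≡ (p2 & ~p1) | ~p3   [double negation]

(p2 & ~p1) | ~p3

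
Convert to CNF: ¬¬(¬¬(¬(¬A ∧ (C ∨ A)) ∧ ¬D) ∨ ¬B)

¬¬(¬¬(¬(¬A ∧ (C ∨ A)) ∧ ¬D) ∨ ¬B)
= ¬¬(¬(¬A ∧ (C ∨ A)) ∧ ¬D) ∨ ¬B   (double negation)
= (¬(¬A ∧ (C ∨ A)) ∧ ¬D) ∨ ¬B   (double negation)
= ((¬¬A ∨ ¬(C ∨ A)) ∧ ¬D) ∨ ¬B   (De Morgan)
= ((A ∨ ¬(C ∨ A)) ∧ ¬D) ∨ ¬B   (double negation)
= ((A ∨ (¬C ∧ ¬A)) ∧ ¬D) ∨ ¬B   (De Morgan)
= (A ∨ ¬C ∨ ¬B) ∧ (A ∨ ¬A ∨ ¬B) ∧ (¬D ∨ ¬B)   (distribute ∨ over ∧)
= (A ∨ ¬C ∨ ¬B) ∧ (¬D ∨ ¬B)   (simplify)

(A ∨ ¬C ∨ ¬B) ∧ (¬D ∨ ¬B)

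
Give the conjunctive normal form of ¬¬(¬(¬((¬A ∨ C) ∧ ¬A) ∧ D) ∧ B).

(¬A ∨ ¬D) ∧ B

¬¬(¬(¬((¬A ∨ C) ∧ ¬A) ∧ D) ∧ B)
= ¬(¬((¬A ∨ C) ∧ ¬A) ∧ D) ∧ B   — double negation
= (¬¬((¬A ∨ C) ∧ ¬A) ∨ ¬D) ∧ B   — De Morgan
= (((¬A ∨ C) ∧ ¬A) ∨ ¬D) ∧ B   — double negation
= (¬A ∨ C ∨ ¬D) ∧ (¬A ∨ ¬D) ∧ B   — distribute ∨ over ∧
= (¬A ∨ ¬D) ∧ B   — simplify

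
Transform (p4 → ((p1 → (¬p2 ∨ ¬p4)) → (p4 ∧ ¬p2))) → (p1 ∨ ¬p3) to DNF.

(p4 ∧ ¬p1 ∧ p2) ∨ p1 ∨ ¬p3

(p4 → ((p1 → (¬p2 ∨ ¬p4)) → (p4 ∧ ¬p2))) → (p1 ∨ ¬p3)
= ¬(p4 → ((p1 → (¬p2 ∨ ¬p4)) → (p4 ∧ ¬p2))) ∨ p1 ∨ ¬p3   (eliminate →)
= ¬(¬p4 ∨ ((p1 → (¬p2 ∨ ¬p4)) → (p4 ∧ ¬p2))) ∨ p1 ∨ ¬p3   (eliminate →)
= ¬(¬p4 ∨ ¬(p1 → (¬p2 ∨ ¬p4)) ∨ (p4 ∧ ¬p2)) ∨ p1 ∨ ¬p3   (eliminate →)
= ¬(¬p4 ∨ ¬(¬p1 ∨ ¬p2 ∨ ¬p4) ∨ (p4 ∧ ¬p2)) ∨ p1 ∨ ¬p3   (eliminate →)
= (¬¬p4 ∧ ¬¬(¬p1 ∨ ¬p2 ∨ ¬p4) ∧ ¬(p4 ∧ ¬p2)) ∨ p1 ∨ ¬p3   (De Morgan)
= (p4 ∧ ¬¬(¬p1 ∨ ¬p2 ∨ ¬p4) ∧ ¬(p4 ∧ ¬p2)) ∨ p1 ∨ ¬p3   (double negation)
= (p4 ∧ (¬p1 ∨ ¬p2 ∨ ¬p4) ∧ ¬(p4 ∧ ¬p2)) ∨ p1 ∨ ¬p3   (double negation)
= (p4 ∧ (¬p1 ∨ ¬p2 ∨ ¬p4) ∧ (¬p4 ∨ ¬¬p2)) ∨ p1 ∨ ¬p3   (De Morgan)
= (p4 ∧ (¬p1 ∨ ¬p2 ∨ ¬p4) ∧ (¬p4 ∨ p2)) ∨ p1 ∨ ¬p3   (double negation)
= (p4 ∧ ¬p1 ∧ ¬p4) ∨ (p4 ∧ ¬p1 ∧ p2) ∨ (p4 ∧ ¬p2 ∧ ¬p4) ∨ (p4 ∧ ¬p2 ∧ p2) ∨ (p4 ∧ ¬p4 ∧ ¬p4) ∨ (p4 ∧ ¬p4 ∧ p2) ∨ p1 ∨ ¬p3   (distribute ∧ over ∨)
= (p4 ∧ ¬p1 ∧ p2) ∨ p1 ∨ ¬p3   (simplify)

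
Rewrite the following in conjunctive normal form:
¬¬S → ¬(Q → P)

(¬S ∨ Q) ∧ (¬S ∨ ¬P)

¬¬S → ¬(Q → P)
≡ ¬¬¬S ∨ ¬(Q → P)   [eliminate →]
≡ ¬¬¬S ∨ ¬(¬Q ∨ P)   [eliminate →]
≡ ¬S ∨ ¬(¬Q ∨ P)   [double negation]
≡ ¬S ∨ (¬¬Q ∧ ¬P)   [De Morgan]
≡ ¬S ∨ (Q ∧ ¬P)   [double negation]
≡ (¬S ∨ Q) ∧ (¬S ∨ ¬P)   [distribute ∨ over ∧]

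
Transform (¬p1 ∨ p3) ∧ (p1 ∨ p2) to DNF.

(¬p1 ∨ p3) ∧ (p1 ∨ p2)
≡ ¬p1 ∧ p1 ∨ ¬p1 ∧ p2 ∨ p3 ∧ p1 ∨ p3 ∧ p2   — distribute ∧ over ∨
≡ ¬p1 ∧ p2 ∨ p3 ∧ p1 ∨ p3 ∧ p2   — simplify

¬p1 ∧ p2 ∨ p3 ∧ p1 ∨ p3 ∧ p2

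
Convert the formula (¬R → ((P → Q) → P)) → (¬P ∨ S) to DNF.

(¬R → ((P → Q) → P)) → (¬P ∨ S)
⇔ ¬(¬R → ((P → Q) → P)) ∨ ¬P ∨ S   [eliminate →]
⇔ ¬(¬¬R ∨ ((P → Q) → P)) ∨ ¬P ∨ S   [eliminate →]
⇔ ¬(¬¬R ∨ ¬(P → Q) ∨ P) ∨ ¬P ∨ S   [eliminate →]
⇔ ¬(¬¬R ∨ ¬(¬P ∨ Q) ∨ P) ∨ ¬P ∨ S   [eliminate →]
⇔ (¬¬¬R ∧ ¬¬(¬P ∨ Q) ∧ ¬P) ∨ ¬P ∨ S   [De Morgan]
⇔ (¬R ∧ ¬¬(¬P ∨ Q) ∧ ¬P) ∨ ¬P ∨ S   [double negation]
⇔ (¬R ∧ (¬P ∨ Q) ∧ ¬P) ∨ ¬P ∨ S   [double negation]
⇔ (¬R ∧ ¬P ∧ ¬P) ∨ (¬R ∧ Q ∧ ¬P) ∨ ¬P ∨ S   [distribute ∧ over ∨]
⇔ ¬P ∨ S   [simplify]

¬P ∨ S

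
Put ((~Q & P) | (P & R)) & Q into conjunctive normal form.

((~Q & P) | (P & R)) & Q
≡ (~Q | P) & (~Q | R) & (P | P) & (P | R) & Q   (distribute | over &)
≡ (~Q | R) & P & Q   (simplify)

(~Q | R) & P & Q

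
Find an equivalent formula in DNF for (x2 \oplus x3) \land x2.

(x2 \oplus x3) \land x2
⇔ ((x2 \land \lnot x3) \lor (\lnot x2 \land x3)) \land x2   [expand \oplus]
⇔ (x2 \land \lnot x3 \land x2) \lor (\lnot x2 \land x3 \land x2)   [distribute \land over \lor]
⇔ x2 \land \lnot x3   [simplify]

x2 \land \lnot x3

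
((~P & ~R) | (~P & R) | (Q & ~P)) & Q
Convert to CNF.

~P & Q

((~P & ~R) | (~P & R) | (Q & ~P)) & Q
= (~P | ~P | Q) & (~P | ~P | ~P) & (~P | R | Q) & (~P | R | ~P) & (~R | ~P | Q) & (~R | ~P | ~P) & (~R | R | Q) & (~R | R | ~P) & Q
= ~P & Q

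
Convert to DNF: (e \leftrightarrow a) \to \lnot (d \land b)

(e \land \lnot a) \lor (a \land \lnot e) \lor \lnot d \lor \lnot b

(e \leftrightarrow a) \to \lnot (d \land b)
≡ \lnot (e \leftrightarrow a) \lor \lnot (d \land b)   [eliminate \to]
≡ \lnot ((e \to a) \land (a \to e)) \lor \lnot (d \land b)   [eliminate \leftrightarrow]
≡ \lnot ((\lnot e \lor a) \land (a \to e)) \lor \lnot (d \land b)   [eliminate \to]
≡ \lnot ((\lnot e \lor a) \land (\lnot a \lor e)) \lor \lnot (d \land b)   [eliminate \to]
≡ \lnot (\lnot e \lor a) \lor \lnot (\lnot a \lor e) \lor \lnot (d \land b)   [De Morgan]
≡ (\lnot \lnot e \land \lnot a) \lor \lnot (\lnot a \lor e) \lor \lnot (d \land b)   [De Morgan]
≡ (e \land \lnot a) \lor \lnot (\lnot a \lor e) \lor \lnot (d \land b)   [double negation]
≡ (e \land \lnot a) \lor (\lnot \lnot a \land \lnot e) \lor \lnot (d \land b)   [De Morgan]
≡ (e \land \lnot a) \lor (a \land \lnot e) \lor \lnot (d \land b)   [double negation]
≡ (e \land \lnot a) \lor (a \land \lnot e) \lor \lnot d \lor \lnot b   [De Morgan]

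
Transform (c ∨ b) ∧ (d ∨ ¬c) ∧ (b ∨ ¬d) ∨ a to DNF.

(c ∨ b) ∧ (d ∨ ¬c) ∧ (b ∨ ¬d) ∨ a
≡ c ∧ d ∧ b ∨ c ∧ d ∧ ¬d ∨ c ∧ ¬c ∧ b ∨ c ∧ ¬c ∧ ¬d ∨ b ∧ d ∧ b ∨ b ∧ d ∧ ¬d ∨ b ∧ ¬c ∧ b ∨ b ∧ ¬c ∧ ¬d ∨ a   — distribute ∧ over ∨
≡ b ∧ d ∨ b ∧ ¬c ∨ a   — simplify

b ∧ d ∨ b ∧ ¬c ∨ a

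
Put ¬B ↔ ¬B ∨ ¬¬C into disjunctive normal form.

¬B ↔ ¬B ∨ ¬¬C
⇔ (¬B → ¬B ∨ ¬¬C) ∧ (¬B ∨ ¬¬C → ¬B)   (eliminate ↔)
⇔ (¬¬B ∨ ¬B ∨ ¬¬C) ∧ (¬B ∨ ¬¬C → ¬B)   (eliminate →)
⇔ (¬¬B ∨ ¬B ∨ ¬¬C) ∧ (¬(¬B ∨ ¬¬C) ∨ ¬B)   (eliminate →)
⇔ (B ∨ ¬B ∨ ¬¬C) ∧ (¬(¬B ∨ ¬¬C) ∨ ¬B)   (double negation)
⇔ (B ∨ ¬B ∨ C) ∧ (¬(¬B ∨ ¬¬C) ∨ ¬B)   (double negation)
⇔ (B ∨ ¬B ∨ C) ∧ (¬¬B ∧ ¬¬¬C ∨ ¬B)   (De Morgan)
⇔ (B ∨ ¬B ∨ C) ∧ (B ∧ ¬¬¬C ∨ ¬B)   (double negation)
⇔ (B ∨ ¬B ∨ C) ∧ (B ∧ ¬C ∨ ¬B)   (double negation)
⇔ B ∧ B ∧ ¬C ∨ B ∧ ¬B ∨ ¬B ∧ B ∧ ¬C ∨ ¬B ∧ ¬B ∨ C ∧ B ∧ ¬C ∨ C ∧ ¬B   (distribute ∧ over ∨)
⇔ B ∧ ¬C ∨ ¬B   (simplify)

B ∧ ¬C ∨ ¬B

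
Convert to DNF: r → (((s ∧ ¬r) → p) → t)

¬r ∨ t

r → (((s ∧ ¬r) → p) → t)
= ¬r ∨ (((s ∧ ¬r) → p) → t)
= ¬r ∨ ¬((s ∧ ¬r) → p) ∨ t
= ¬r ∨ ¬(¬(s ∧ ¬r) ∨ p) ∨ t
= ¬r ∨ (¬¬(s ∧ ¬r) ∧ ¬p) ∨ t
= ¬r ∨ (s ∧ ¬r ∧ ¬p) ∨ t
= ¬r ∨ t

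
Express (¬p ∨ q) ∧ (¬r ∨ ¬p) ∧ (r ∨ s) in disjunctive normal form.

(¬p ∧ r) ∨ (¬p ∧ s) ∨ (q ∧ ¬r ∧ s)

(¬p ∨ q) ∧ (¬r ∨ ¬p) ∧ (r ∨ s)
⇔ (¬p ∧ ¬r ∧ r) ∨ (¬p ∧ ¬r ∧ s) ∨ (¬p ∧ ¬p ∧ r) ∨ (¬p ∧ ¬p ∧ s) ∨ (q ∧ ¬r ∧ r) ∨ (q ∧ ¬r ∧ s) ∨ (q ∧ ¬p ∧ r) ∨ (q ∧ ¬p ∧ s)   (distribute ∧ over ∨)
⇔ (¬p ∧ r) ∨ (¬p ∧ s) ∨ (q ∧ ¬r ∧ s)   (simplify)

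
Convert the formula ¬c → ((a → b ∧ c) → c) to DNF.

c ∨ a ∧ ¬b ∨ a ∧ ¬c

¬c → ((a → b ∧ c) → c)
⇔ ¬¬c ∨ ((a → b ∧ c) → c)   [eliminate →]
⇔ ¬¬c ∨ ¬(a → b ∧ c) ∨ c   [eliminate →]
⇔ ¬¬c ∨ ¬(¬a ∨ b ∧ c) ∨ c   [eliminate →]
⇔ c ∨ ¬(¬a ∨ b ∧ c) ∨ c   [double negation]
⇔ c ∨ ¬¬a ∧ ¬(b ∧ c) ∨ c   [De Morgan]
⇔ c ∨ a ∧ ¬(b ∧ c) ∨ c   [double negation]
⇔ c ∨ a ∧ (¬b ∨ ¬c) ∨ c   [De Morgan]
⇔ c ∨ a ∧ ¬b ∨ a ∧ ¬c ∨ c   [distribute ∧ over ∨]
⇔ c ∨ a ∧ ¬b ∨ a ∧ ¬c   [simplify]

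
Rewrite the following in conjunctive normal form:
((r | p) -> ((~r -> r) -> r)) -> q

(r | q) & (~r | q)

((r | p) -> ((~r -> r) -> r)) -> q
≡ ~((r | p) -> ((~r -> r) -> r)) | q   [eliminate ->]
≡ ~(~(r | p) | ((~r -> r) -> r)) | q   [eliminate ->]
≡ ~(~(r | p) | ~(~r -> r) | r) | q   [eliminate ->]
≡ ~(~(r | p) | ~(~~r | r) | r) | q   [eliminate ->]
≡ (~~(r | p) & ~~(~~r | r) & ~r) | q   [De Morgan]
≡ ((r | p) & ~~(~~r | r) & ~r) | q   [double negation]
≡ ((r | p) & (~~r | r) & ~r) | q   [double negation]
≡ ((r | p) & (r | r) & ~r) | q   [double negation]
≡ (r | p | q) & (r | r | q) & (~r | q)   [distribute | over &]
≡ (r | q) & (~r | q)   [simplify]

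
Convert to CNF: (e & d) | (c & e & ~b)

e & (d | c) & (d | ~b)

(e & d) | (c & e & ~b)
⇔ (e | c) & (e | e) & (e | ~b) & (d | c) & (d | e) & (d | ~b)
⇔ e & (d | c) & (d | ~b)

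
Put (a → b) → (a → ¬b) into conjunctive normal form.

¬b ∨ ¬a

(a → b) → (a → ¬b)
= ¬(a → b) ∨ (a → ¬b)
= ¬(¬a ∨ b) ∨ (a → ¬b)
= ¬(¬a ∨ b) ∨ ¬a ∨ ¬b
= (¬¬a ∧ ¬b) ∨ ¬a ∨ ¬b
= (a ∧ ¬b) ∨ ¬a ∨ ¬b
= (a ∨ ¬a ∨ ¬b) ∧ (¬b ∨ ¬a ∨ ¬b)
= ¬b ∨ ¬a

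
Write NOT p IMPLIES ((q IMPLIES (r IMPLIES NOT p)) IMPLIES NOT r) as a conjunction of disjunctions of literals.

p OR NOT r

NOT p IMPLIES ((q IMPLIES (r IMPLIES NOT p)) IMPLIES NOT r)
= NOT NOT p OR ((q IMPLIES (r IMPLIES NOT p)) IMPLIES NOT r)   [eliminate IMPLIES]
= NOT NOT p OR NOT (q IMPLIES (r IMPLIES NOT p)) OR NOT r   [eliminate IMPLIES]
= NOT NOT p OR NOT (NOT q OR (r IMPLIES NOT p)) OR NOT r   [eliminate IMPLIES]
= NOT NOT p OR NOT (NOT q OR NOT r OR NOT p) OR NOT r   [eliminate IMPLIES]
= p OR NOT (NOT q OR NOT r OR NOT p) OR NOT r   [double negation]
= p OR (NOT NOT q AND NOT NOT r AND NOT NOT p) OR NOT r   [De Morgan]
= p OR (q AND NOT NOT r AND NOT NOT p) OR NOT r   [double negation]
= p OR (q AND r AND NOT NOT p) OR NOT r   [double negation]
= p OR (q AND r AND p) OR NOT r   [double negation]
= (p OR q OR NOT r) AND (p OR r OR NOT r) AND (p OR p OR NOT r)   [distribute OR over AND]
= p OR NOT r   [simplify]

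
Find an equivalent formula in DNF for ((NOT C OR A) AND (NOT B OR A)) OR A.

(NOT C AND NOT B) OR A

((NOT C OR A) AND (NOT B OR A)) OR A
⇔ (NOT C AND NOT B) OR (NOT C AND A) OR (A AND NOT B) OR (A AND A) OR A   [distribute AND over OR]
⇔ (NOT C AND NOT B) OR A   [simplify]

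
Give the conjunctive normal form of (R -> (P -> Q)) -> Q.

(R | Q) & (P | Q)

(R -> (P -> Q)) -> Q
⇔ ~(R -> (P -> Q)) | Q   — eliminate ->
⇔ ~(~R | (P -> Q)) | Q   — eliminate ->
⇔ ~(~R | ~P | Q) | Q   — eliminate ->
⇔ (~~R & ~~P & ~Q) | Q   — De Morgan
⇔ (R & ~~P & ~Q) | Q   — double negation
⇔ (R & P & ~Q) | Q   — double negation
⇔ (R | Q) & (P | Q) & (~Q | Q)   — distribute | over &
⇔ (R | Q) & (P | Q)   — simplify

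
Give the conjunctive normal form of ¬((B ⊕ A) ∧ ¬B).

¬A ∨ B

¬((B ⊕ A) ∧ ¬B)
⇔ ¬((B ∨ A) ∧ ¬(B ∧ A) ∧ ¬B)   [expand ⊕]
⇔ ¬(B ∨ A) ∨ ¬¬(B ∧ A) ∨ ¬¬B   [De Morgan]
⇔ (¬B ∧ ¬A) ∨ ¬¬(B ∧ A) ∨ ¬¬B   [De Morgan]
⇔ (¬B ∧ ¬A) ∨ (B ∧ A) ∨ ¬¬B   [double negation]
⇔ (¬B ∧ ¬A) ∨ (B ∧ A) ∨ B   [double negation]
⇔ (¬B ∨ B ∨ B) ∧ (¬B ∨ A ∨ B) ∧ (¬A ∨ B ∨ B) ∧ (¬A ∨ A ∨ B)   [distribute ∨ over ∧]
⇔ ¬A ∨ B   [simplify]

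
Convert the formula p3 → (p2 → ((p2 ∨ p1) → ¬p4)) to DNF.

p3 → (p2 → ((p2 ∨ p1) → ¬p4))
≡ ¬p3 ∨ (p2 → ((p2 ∨ p1) → ¬p4))   — eliminate →
≡ ¬p3 ∨ ¬p2 ∨ ((p2 ∨ p1) → ¬p4)   — eliminate →
≡ ¬p3 ∨ ¬p2 ∨ ¬(p2 ∨ p1) ∨ ¬p4   — eliminate →
≡ ¬p3 ∨ ¬p2 ∨ (¬p2 ∧ ¬p1) ∨ ¬p4   — De Morgan
≡ ¬p3 ∨ ¬p2 ∨ ¬p4   — simplify

¬p3 ∨ ¬p2 ∨ ¬p4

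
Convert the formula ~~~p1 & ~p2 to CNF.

~p1 & ~p2

~~~p1 & ~p2
≡ ~p1 & ~p2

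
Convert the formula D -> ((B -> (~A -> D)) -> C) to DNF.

D -> ((B -> (~A -> D)) -> C)
= ~D | ((B -> (~A -> D)) -> C)   (eliminate ->)
= ~D | ~(B -> (~A -> D)) | C   (eliminate ->)
= ~D | ~(~B | (~A -> D)) | C   (eliminate ->)
= ~D | ~(~B | ~~A | D) | C   (eliminate ->)
= ~D | (~~B & ~~~A & ~D) | C   (De Morgan)
= ~D | (B & ~~~A & ~D) | C   (double negation)
= ~D | (B & ~A & ~D) | C   (double negation)
= ~D | C   (simplify)

~D | C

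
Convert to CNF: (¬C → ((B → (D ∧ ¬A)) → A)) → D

(¬C → ((B → (D ∧ ¬A)) → A)) → D
≡ ¬(¬C → ((B → (D ∧ ¬A)) → A)) ∨ D   — eliminate →
≡ ¬(¬¬C ∨ ((B → (D ∧ ¬A)) → A)) ∨ D   — eliminate →
≡ ¬(¬¬C ∨ ¬(B → (D ∧ ¬A)) ∨ A) ∨ D   — eliminate →
≡ ¬(¬¬C ∨ ¬(¬B ∨ (D ∧ ¬A)) ∨ A) ∨ D   — eliminate →
≡ (¬¬¬C ∧ ¬¬(¬B ∨ (D ∧ ¬A)) ∧ ¬A) ∨ D   — De Morgan
≡ (¬C ∧ ¬¬(¬B ∨ (D ∧ ¬A)) ∧ ¬A) ∨ D   — double negation
≡ (¬C ∧ (¬B ∨ (D ∧ ¬A)) ∧ ¬A) ∨ D   — double negation
≡ (¬C ∨ D) ∧ (¬B ∨ D ∨ D) ∧ (¬B ∨ ¬A ∨ D) ∧ (¬A ∨ D)   — distribute ∨ over ∧
≡ (¬C ∨ D) ∧ (¬B ∨ D) ∧ (¬A ∨ D)   — simplify

(¬C ∨ D) ∧ (¬B ∨ D) ∧ (¬A ∨ D)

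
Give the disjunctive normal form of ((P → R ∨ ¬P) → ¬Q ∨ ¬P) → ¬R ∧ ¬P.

((P → R ∨ ¬P) → ¬Q ∨ ¬P) → ¬R ∧ ¬P
≡ ¬((P → R ∨ ¬P) → ¬Q ∨ ¬P) ∨ ¬R ∧ ¬P   [eliminate →]
≡ ¬(¬(P → R ∨ ¬P) ∨ ¬Q ∨ ¬P) ∨ ¬R ∧ ¬P   [eliminate →]
≡ ¬(¬(¬P ∨ R ∨ ¬P) ∨ ¬Q ∨ ¬P) ∨ ¬R ∧ ¬P   [eliminate →]
≡ ¬¬(¬P ∨ R ∨ ¬P) ∧ ¬¬Q ∧ ¬¬P ∨ ¬R ∧ ¬P   [De Morgan]
≡ (¬P ∨ R ∨ ¬P) ∧ ¬¬Q ∧ ¬¬P ∨ ¬R ∧ ¬P   [double negation]
≡ (¬P ∨ R ∨ ¬P) ∧ Q ∧ ¬¬P ∨ ¬R ∧ ¬P   [double negation]
≡ (¬P ∨ R ∨ ¬P) ∧ Q ∧ P ∨ ¬R ∧ ¬P   [double negation]
≡ ¬P ∧ Q ∧ P ∨ R ∧ Q ∧ P ∨ ¬P ∧ Q ∧ P ∨ ¬R ∧ ¬P   [distribute ∧ over ∨]
≡ R ∧ Q ∧ P ∨ ¬R ∧ ¬P   [simplify]

R ∧ Q ∧ P ∨ ¬R ∧ ¬P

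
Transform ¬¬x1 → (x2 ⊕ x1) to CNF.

¬x1 ∨ ¬x2

¬¬x1 → (x2 ⊕ x1)
⇔ ¬¬¬x1 ∨ (x2 ⊕ x1)   [eliminate →]
⇔ ¬¬¬x1 ∨ ((x2 ∨ x1) ∧ ¬(x2 ∧ x1))   [expand ⊕]
⇔ ¬x1 ∨ ((x2 ∨ x1) ∧ ¬(x2 ∧ x1))   [double negation]
⇔ ¬x1 ∨ ((x2 ∨ x1) ∧ (¬x2 ∨ ¬x1))   [De Morgan]
⇔ (¬x1 ∨ x2 ∨ x1) ∧ (¬x1 ∨ ¬x2 ∨ ¬x1)   [distribute ∨ over ∧]
⇔ ¬x1 ∨ ¬x2   [simplify]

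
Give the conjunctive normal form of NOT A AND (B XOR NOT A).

NOT A AND (B XOR NOT A)
⇔ NOT A AND (B OR NOT A) AND NOT (B AND NOT A)   [expand XOR]
⇔ NOT A AND (B OR NOT A) AND (NOT B OR NOT NOT A)   [De Morgan]
⇔ NOT A AND (B OR NOT A) AND (NOT B OR A)   [double negation]
⇔ NOT A AND (NOT B OR A)   [simplify]

NOT A AND (NOT B OR A)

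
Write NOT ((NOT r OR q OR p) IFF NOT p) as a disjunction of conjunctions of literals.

p OR (NOT p AND r AND NOT q)

NOT ((NOT r OR q OR p) IFF NOT p)
≡ NOT (((NOT r OR q OR p) IMPLIES NOT p) AND (NOT p IMPLIES (NOT r OR q OR p)))   [eliminate IFF]
≡ NOT ((NOT (NOT r OR q OR p) OR NOT p) AND (NOT p IMPLIES (NOT r OR q OR p)))   [eliminate IMPLIES]
≡ NOT ((NOT (NOT r OR q OR p) OR NOT p) AND (NOT NOT p OR NOT r OR q OR p))   [eliminate IMPLIES]
≡ NOT (NOT (NOT r OR q OR p) OR NOT p) OR NOT (NOT NOT p OR NOT r OR q OR p)   [De Morgan]
≡ (NOT NOT (NOT r OR q OR p) AND NOT NOT p) OR NOT (NOT NOT p OR NOT r OR q OR p)   [De Morgan]
≡ ((NOT r OR q OR p) AND NOT NOT p) OR NOT (NOT NOT p OR NOT r OR q OR p)   [double negation]
≡ ((NOT r OR q OR p) AND p) OR NOT (NOT NOT p OR NOT r OR q OR p)   [double negation]
≡ ((NOT r OR q OR p) AND p) OR (NOT NOT NOT p AND NOT NOT r AND NOT q AND NOT p)   [De Morgan]
≡ ((NOT r OR q OR p) AND p) OR (NOT p AND NOT NOT r AND NOT q AND NOT p)   [double negation]
≡ ((NOT r OR q OR p) AND p) OR (NOT p AND r AND NOT q AND NOT p)   [double negation]
≡ (NOT r AND p) OR (q AND p) OR (p AND p) OR (NOT p AND r AND NOT q AND NOT p)   [distribute AND over OR]
≡ p OR (NOT p AND r AND NOT q)   [simplify]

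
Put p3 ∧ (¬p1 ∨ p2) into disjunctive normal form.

(p3 ∧ ¬p1) ∨ (p3 ∧ p2)

p3 ∧ (¬p1 ∨ p2)
= (p3 ∧ ¬p1) ∨ (p3 ∧ p2)   [distribute ∧ over ∨]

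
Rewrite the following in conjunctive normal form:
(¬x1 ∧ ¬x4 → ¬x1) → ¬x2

(¬x1 ∨ ¬x2) ∧ (¬x4 ∨ ¬x2) ∧ (x1 ∨ ¬x2)

(¬x1 ∧ ¬x4 → ¬x1) → ¬x2
≡ ¬(¬x1 ∧ ¬x4 → ¬x1) ∨ ¬x2   (eliminate →)
≡ ¬(¬(¬x1 ∧ ¬x4) ∨ ¬x1) ∨ ¬x2   (eliminate →)
≡ ¬¬(¬x1 ∧ ¬x4) ∧ ¬¬x1 ∨ ¬x2   (De Morgan)
≡ ¬x1 ∧ ¬x4 ∧ ¬¬x1 ∨ ¬x2   (double negation)
≡ ¬x1 ∧ ¬x4 ∧ x1 ∨ ¬x2   (double negation)
≡ (¬x1 ∨ ¬x2) ∧ (¬x4 ∨ ¬x2) ∧ (x1 ∨ ¬x2)   (distribute ∨ over ∧)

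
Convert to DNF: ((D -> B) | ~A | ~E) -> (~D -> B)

D | B

((D -> B) | ~A | ~E) -> (~D -> B)
≡ ~((D -> B) | ~A | ~E) | (~D -> B)
≡ ~(~D | B | ~A | ~E) | (~D -> B)
≡ ~(~D | B | ~A | ~E) | ~~D | B
≡ (~~D & ~B & ~~A & ~~E) | ~~D | B
≡ (D & ~B & ~~A & ~~E) | ~~D | B
≡ (D & ~B & A & ~~E) | ~~D | B
≡ (D & ~B & A & E) | ~~D | B
≡ (D & ~B & A & E) | D | B
≡ D | B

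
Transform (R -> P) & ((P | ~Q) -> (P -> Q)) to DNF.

(~R & ~P) | (~R & Q) | (P & Q)

(R -> P) & ((P | ~Q) -> (P -> Q))
= (~R | P) & ((P | ~Q) -> (P -> Q))   (eliminate ->)
= (~R | P) & (~(P | ~Q) | (P -> Q))   (eliminate ->)
= (~R | P) & (~(P | ~Q) | ~P | Q)   (eliminate ->)
= (~R | P) & ((~P & ~~Q) | ~P | Q)   (De Morgan)
= (~R | P) & ((~P & Q) | ~P | Q)   (double negation)
= (~R & ~P & Q) | (~R & ~P) | (~R & Q) | (P & ~P & Q) | (P & ~P) | (P & Q)   (distribute & over |)
= (~R & ~P) | (~R & Q) | (P & Q)   (simplify)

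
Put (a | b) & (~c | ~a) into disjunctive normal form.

(a & ~c) | (b & ~c) | (b & ~a)

(a | b) & (~c | ~a)
⇔ (a & ~c) | (a & ~a) | (b & ~c) | (b & ~a)   [distribute & over |]
⇔ (a & ~c) | (b & ~c) | (b & ~a)   [simplify]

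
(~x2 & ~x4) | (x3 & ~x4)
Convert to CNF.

(~x2 & ~x4) | (x3 & ~x4)
= (~x2 | x3) & (~x2 | ~x4) & (~x4 | x3) & (~x4 | ~x4)   (distribute | over &)
= (~x2 | x3) & ~x4   (simplify)

(~x2 | x3) & ~x4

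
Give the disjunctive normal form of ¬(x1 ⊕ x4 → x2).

¬(x1 ⊕ x4 → x2)
= ¬(¬(x1 ⊕ x4) ∨ x2)   [eliminate →]
= ¬(¬(x1 ∧ ¬x4 ∨ ¬x1 ∧ x4) ∨ x2)   [expand ⊕]
= ¬¬(x1 ∧ ¬x4 ∨ ¬x1 ∧ x4) ∧ ¬x2   [De Morgan]
= (x1 ∧ ¬x4 ∨ ¬x1 ∧ x4) ∧ ¬x2   [double negation]
= x1 ∧ ¬x4 ∧ ¬x2 ∨ ¬x1 ∧ x4 ∧ ¬x2   [distribute ∧ over ∨]

x1 ∧ ¬x4 ∧ ¬x2 ∨ ¬x1 ∧ x4 ∧ ¬x2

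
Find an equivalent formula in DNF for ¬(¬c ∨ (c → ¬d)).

c ∧ d

¬(¬c ∨ (c → ¬d))
≡ ¬(¬c ∨ ¬c ∨ ¬d)   [eliminate →]
≡ ¬¬c ∧ ¬¬c ∧ ¬¬d   [De Morgan]
≡ c ∧ ¬¬c ∧ ¬¬d   [double negation]
≡ c ∧ c ∧ ¬¬d   [double negation]
≡ c ∧ c ∧ d   [double negation]
≡ c ∧ d   [simplify]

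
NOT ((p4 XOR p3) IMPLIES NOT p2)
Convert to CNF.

(p4 OR p3) AND (NOT p4 OR NOT p3) AND p2

NOT ((p4 XOR p3) IMPLIES NOT p2)
≡ NOT (NOT (p4 XOR p3) OR NOT p2)   (eliminate IMPLIES)
≡ NOT (NOT ((p4 OR p3) AND NOT (p4 AND p3)) OR NOT p2)   (expand XOR)
≡ NOT NOT ((p4 OR p3) AND NOT (p4 AND p3)) AND NOT NOT p2   (De Morgan)
≡ (p4 OR p3) AND NOT (p4 AND p3) AND NOT NOT p2   (double negation)
≡ (p4 OR p3) AND (NOT p4 OR NOT p3) AND NOT NOT p2   (De Morgan)
≡ (p4 OR p3) AND (NOT p4 OR NOT p3) AND p2   (double negation)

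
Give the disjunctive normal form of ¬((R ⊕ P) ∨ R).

¬R ∧ ¬P

¬((R ⊕ P) ∨ R)
≡ ¬((R ∧ ¬P) ∨ (¬R ∧ P) ∨ R)   [expand ⊕]
≡ ¬(R ∧ ¬P) ∧ ¬(¬R ∧ P) ∧ ¬R   [De Morgan]
≡ (¬R ∨ ¬¬P) ∧ ¬(¬R ∧ P) ∧ ¬R   [De Morgan]
≡ (¬R ∨ P) ∧ ¬(¬R ∧ P) ∧ ¬R   [double negation]
≡ (¬R ∨ P) ∧ (¬¬R ∨ ¬P) ∧ ¬R   [De Morgan]
≡ (¬R ∨ P) ∧ (R ∨ ¬P) ∧ ¬R   [double negation]
≡ (¬R ∧ R ∧ ¬R) ∨ (¬R ∧ ¬P ∧ ¬R) ∨ (P ∧ R ∧ ¬R) ∨ (P ∧ ¬P ∧ ¬R)   [distribute ∧ over ∨]
≡ ¬R ∧ ¬P   [simplify]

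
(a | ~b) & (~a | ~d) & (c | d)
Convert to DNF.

(a & ~d & c) | (~b & ~a & c) | (~b & ~a & d) | (~b & ~d & c)

(a | ~b) & (~a | ~d) & (c | d)
≡ (a & ~a & c) | (a & ~a & d) | (a & ~d & c) | (a & ~d & d) | (~b & ~a & c) | (~b & ~a & d) | (~b & ~d & c) | (~b & ~d & d)
≡ (a & ~d & c) | (~b & ~a & c) | (~b & ~a & d) | (~b & ~d & c)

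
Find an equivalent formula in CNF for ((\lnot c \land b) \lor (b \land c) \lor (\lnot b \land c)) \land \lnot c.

(b \lor c) \land \lnot c

((\lnot c \land b) \lor (b \land c) \lor (\lnot b \land c)) \land \lnot c
≡ (\lnot c \lor b \lor \lnot b) \land (\lnot c \lor b \lor c) \land (\lnot c \lor c \lor \lnot b) \land (\lnot c \lor c \lor c) \land (b \lor b \lor \lnot b) \land (b \lor b \lor c) \land (b \lor c \lor \lnot b) \land (b \lor c \lor c) \land \lnot c
≡ (b \lor c) \land \lnot c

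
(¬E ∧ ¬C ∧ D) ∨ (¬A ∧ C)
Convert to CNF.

(¬E ∧ ¬C ∧ D) ∨ (¬A ∧ C)
≡ (¬E ∨ ¬A) ∧ (¬E ∨ C) ∧ (¬C ∨ ¬A) ∧ (¬C ∨ C) ∧ (D ∨ ¬A) ∧ (D ∨ C)   [distribute ∨ over ∧]
≡ (¬E ∨ ¬A) ∧ (¬E ∨ C) ∧ (¬C ∨ ¬A) ∧ (D ∨ ¬A) ∧ (D ∨ C)   [simplify]

(¬E ∨ ¬A) ∧ (¬E ∨ C) ∧ (¬C ∨ ¬A) ∧ (D ∨ ¬A) ∧ (D ∨ C)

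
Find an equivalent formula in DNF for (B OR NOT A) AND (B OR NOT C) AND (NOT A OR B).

B OR (NOT A AND NOT C)

(B OR NOT A) AND (B OR NOT C) AND (NOT A OR B)
≡ (B AND B AND NOT A) OR (B AND B AND B) OR (B AND NOT C AND NOT A) OR (B AND NOT C AND B) OR (NOT A AND B AND NOT A) OR (NOT A AND B AND B) OR (NOT A AND NOT C AND NOT A) OR (NOT A AND NOT C AND B)   (distribute AND over OR)
≡ B OR (NOT A AND NOT C)   (simplify)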